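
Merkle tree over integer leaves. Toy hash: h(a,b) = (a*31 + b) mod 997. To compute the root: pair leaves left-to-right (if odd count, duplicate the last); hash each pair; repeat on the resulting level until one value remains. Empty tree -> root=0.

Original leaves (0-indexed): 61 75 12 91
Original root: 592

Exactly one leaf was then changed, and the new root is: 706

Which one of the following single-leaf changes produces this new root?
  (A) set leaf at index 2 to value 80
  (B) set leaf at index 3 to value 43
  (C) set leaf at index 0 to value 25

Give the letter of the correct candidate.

Original leaves: [61, 75, 12, 91]
Target new root: 706
Try each candidate change and compute the resulting root:
Candidate A: set leaf[2] = 80 -> leaves = [61, 75, 80, 91]
  L0: [61, 75, 80, 91]
  L1: h(61,75)=(61*31+75)%997=969 h(80,91)=(80*31+91)%997=577 -> [969, 577]
  L2: h(969,577)=(969*31+577)%997=706 -> [706]
  root = 706 == target 706  ** MATCH **
Candidate B: set leaf[3] = 43 -> leaves = [61, 75, 12, 43]
  L0: [61, 75, 12, 43]
  L1: h(61,75)=(61*31+75)%997=969 h(12,43)=(12*31+43)%997=415 -> [969, 415]
  L2: h(969,415)=(969*31+415)%997=544 -> [544]
  root = 544 != target 706
Candidate C: set leaf[0] = 25 -> leaves = [25, 75, 12, 91]
  L0: [25, 75, 12, 91]
  L1: h(25,75)=(25*31+75)%997=850 h(12,91)=(12*31+91)%997=463 -> [850, 463]
  L2: h(850,463)=(850*31+463)%997=891 -> [891]
  root = 891 != target 706
Candidate A produces the target root.

Answer: A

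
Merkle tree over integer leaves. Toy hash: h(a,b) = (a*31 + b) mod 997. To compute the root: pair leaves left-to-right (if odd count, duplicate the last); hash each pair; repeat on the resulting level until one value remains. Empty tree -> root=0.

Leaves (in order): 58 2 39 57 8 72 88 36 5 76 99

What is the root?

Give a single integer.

Answer: 351

Derivation:
L0: [58, 2, 39, 57, 8, 72, 88, 36, 5, 76, 99]
L1: h(58,2)=(58*31+2)%997=803 h(39,57)=(39*31+57)%997=269 h(8,72)=(8*31+72)%997=320 h(88,36)=(88*31+36)%997=770 h(5,76)=(5*31+76)%997=231 h(99,99)=(99*31+99)%997=177 -> [803, 269, 320, 770, 231, 177]
L2: h(803,269)=(803*31+269)%997=237 h(320,770)=(320*31+770)%997=720 h(231,177)=(231*31+177)%997=359 -> [237, 720, 359]
L3: h(237,720)=(237*31+720)%997=91 h(359,359)=(359*31+359)%997=521 -> [91, 521]
L4: h(91,521)=(91*31+521)%997=351 -> [351]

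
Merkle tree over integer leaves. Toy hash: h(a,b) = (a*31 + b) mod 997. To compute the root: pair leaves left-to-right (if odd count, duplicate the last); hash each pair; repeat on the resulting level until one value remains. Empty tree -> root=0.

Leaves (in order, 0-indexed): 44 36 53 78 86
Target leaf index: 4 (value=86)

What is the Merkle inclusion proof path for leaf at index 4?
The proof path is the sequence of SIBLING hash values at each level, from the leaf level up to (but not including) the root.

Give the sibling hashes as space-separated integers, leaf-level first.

Answer: 86 758 256

Derivation:
L0 (leaves): [44, 36, 53, 78, 86], target index=4
L1: h(44,36)=(44*31+36)%997=403 [pair 0] h(53,78)=(53*31+78)%997=724 [pair 1] h(86,86)=(86*31+86)%997=758 [pair 2] -> [403, 724, 758]
  Sibling for proof at L0: 86
L2: h(403,724)=(403*31+724)%997=256 [pair 0] h(758,758)=(758*31+758)%997=328 [pair 1] -> [256, 328]
  Sibling for proof at L1: 758
L3: h(256,328)=(256*31+328)%997=288 [pair 0] -> [288]
  Sibling for proof at L2: 256
Root: 288
Proof path (sibling hashes from leaf to root): [86, 758, 256]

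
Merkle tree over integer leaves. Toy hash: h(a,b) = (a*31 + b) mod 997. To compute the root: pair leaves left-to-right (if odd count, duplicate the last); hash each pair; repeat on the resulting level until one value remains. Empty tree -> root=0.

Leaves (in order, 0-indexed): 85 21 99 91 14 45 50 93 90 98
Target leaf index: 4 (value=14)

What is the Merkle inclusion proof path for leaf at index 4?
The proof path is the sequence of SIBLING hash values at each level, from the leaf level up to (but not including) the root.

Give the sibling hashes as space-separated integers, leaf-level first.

L0 (leaves): [85, 21, 99, 91, 14, 45, 50, 93, 90, 98], target index=4
L1: h(85,21)=(85*31+21)%997=662 [pair 0] h(99,91)=(99*31+91)%997=169 [pair 1] h(14,45)=(14*31+45)%997=479 [pair 2] h(50,93)=(50*31+93)%997=646 [pair 3] h(90,98)=(90*31+98)%997=894 [pair 4] -> [662, 169, 479, 646, 894]
  Sibling for proof at L0: 45
L2: h(662,169)=(662*31+169)%997=751 [pair 0] h(479,646)=(479*31+646)%997=540 [pair 1] h(894,894)=(894*31+894)%997=692 [pair 2] -> [751, 540, 692]
  Sibling for proof at L1: 646
L3: h(751,540)=(751*31+540)%997=890 [pair 0] h(692,692)=(692*31+692)%997=210 [pair 1] -> [890, 210]
  Sibling for proof at L2: 751
L4: h(890,210)=(890*31+210)%997=881 [pair 0] -> [881]
  Sibling for proof at L3: 210
Root: 881
Proof path (sibling hashes from leaf to root): [45, 646, 751, 210]

Answer: 45 646 751 210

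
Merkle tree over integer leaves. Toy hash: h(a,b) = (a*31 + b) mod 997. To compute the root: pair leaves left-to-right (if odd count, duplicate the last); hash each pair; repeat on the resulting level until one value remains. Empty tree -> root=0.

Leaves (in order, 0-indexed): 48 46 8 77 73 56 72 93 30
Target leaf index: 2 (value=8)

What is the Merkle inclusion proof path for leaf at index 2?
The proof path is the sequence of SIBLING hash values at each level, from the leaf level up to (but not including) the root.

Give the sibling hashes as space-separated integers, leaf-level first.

Answer: 77 537 436 995

Derivation:
L0 (leaves): [48, 46, 8, 77, 73, 56, 72, 93, 30], target index=2
L1: h(48,46)=(48*31+46)%997=537 [pair 0] h(8,77)=(8*31+77)%997=325 [pair 1] h(73,56)=(73*31+56)%997=325 [pair 2] h(72,93)=(72*31+93)%997=331 [pair 3] h(30,30)=(30*31+30)%997=960 [pair 4] -> [537, 325, 325, 331, 960]
  Sibling for proof at L0: 77
L2: h(537,325)=(537*31+325)%997=23 [pair 0] h(325,331)=(325*31+331)%997=436 [pair 1] h(960,960)=(960*31+960)%997=810 [pair 2] -> [23, 436, 810]
  Sibling for proof at L1: 537
L3: h(23,436)=(23*31+436)%997=152 [pair 0] h(810,810)=(810*31+810)%997=995 [pair 1] -> [152, 995]
  Sibling for proof at L2: 436
L4: h(152,995)=(152*31+995)%997=722 [pair 0] -> [722]
  Sibling for proof at L3: 995
Root: 722
Proof path (sibling hashes from leaf to root): [77, 537, 436, 995]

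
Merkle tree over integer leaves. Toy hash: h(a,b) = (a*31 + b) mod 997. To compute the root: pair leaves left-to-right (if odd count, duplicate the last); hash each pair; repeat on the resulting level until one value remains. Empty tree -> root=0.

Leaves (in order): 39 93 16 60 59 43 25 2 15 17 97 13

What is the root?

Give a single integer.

L0: [39, 93, 16, 60, 59, 43, 25, 2, 15, 17, 97, 13]
L1: h(39,93)=(39*31+93)%997=305 h(16,60)=(16*31+60)%997=556 h(59,43)=(59*31+43)%997=875 h(25,2)=(25*31+2)%997=777 h(15,17)=(15*31+17)%997=482 h(97,13)=(97*31+13)%997=29 -> [305, 556, 875, 777, 482, 29]
L2: h(305,556)=(305*31+556)%997=41 h(875,777)=(875*31+777)%997=983 h(482,29)=(482*31+29)%997=16 -> [41, 983, 16]
L3: h(41,983)=(41*31+983)%997=260 h(16,16)=(16*31+16)%997=512 -> [260, 512]
L4: h(260,512)=(260*31+512)%997=596 -> [596]

Answer: 596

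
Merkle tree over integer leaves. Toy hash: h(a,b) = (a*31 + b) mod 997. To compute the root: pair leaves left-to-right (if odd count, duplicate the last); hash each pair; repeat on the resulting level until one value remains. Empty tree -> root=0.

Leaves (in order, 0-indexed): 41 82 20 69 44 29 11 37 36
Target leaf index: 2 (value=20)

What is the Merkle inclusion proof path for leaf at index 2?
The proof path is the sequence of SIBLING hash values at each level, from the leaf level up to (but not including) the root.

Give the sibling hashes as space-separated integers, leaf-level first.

Answer: 69 356 690 197

Derivation:
L0 (leaves): [41, 82, 20, 69, 44, 29, 11, 37, 36], target index=2
L1: h(41,82)=(41*31+82)%997=356 [pair 0] h(20,69)=(20*31+69)%997=689 [pair 1] h(44,29)=(44*31+29)%997=396 [pair 2] h(11,37)=(11*31+37)%997=378 [pair 3] h(36,36)=(36*31+36)%997=155 [pair 4] -> [356, 689, 396, 378, 155]
  Sibling for proof at L0: 69
L2: h(356,689)=(356*31+689)%997=758 [pair 0] h(396,378)=(396*31+378)%997=690 [pair 1] h(155,155)=(155*31+155)%997=972 [pair 2] -> [758, 690, 972]
  Sibling for proof at L1: 356
L3: h(758,690)=(758*31+690)%997=260 [pair 0] h(972,972)=(972*31+972)%997=197 [pair 1] -> [260, 197]
  Sibling for proof at L2: 690
L4: h(260,197)=(260*31+197)%997=281 [pair 0] -> [281]
  Sibling for proof at L3: 197
Root: 281
Proof path (sibling hashes from leaf to root): [69, 356, 690, 197]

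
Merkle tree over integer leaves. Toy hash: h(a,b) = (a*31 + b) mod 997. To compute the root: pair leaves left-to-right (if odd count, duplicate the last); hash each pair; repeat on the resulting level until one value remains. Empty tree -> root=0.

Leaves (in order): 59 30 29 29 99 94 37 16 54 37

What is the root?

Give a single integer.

L0: [59, 30, 29, 29, 99, 94, 37, 16, 54, 37]
L1: h(59,30)=(59*31+30)%997=862 h(29,29)=(29*31+29)%997=928 h(99,94)=(99*31+94)%997=172 h(37,16)=(37*31+16)%997=166 h(54,37)=(54*31+37)%997=714 -> [862, 928, 172, 166, 714]
L2: h(862,928)=(862*31+928)%997=731 h(172,166)=(172*31+166)%997=513 h(714,714)=(714*31+714)%997=914 -> [731, 513, 914]
L3: h(731,513)=(731*31+513)%997=243 h(914,914)=(914*31+914)%997=335 -> [243, 335]
L4: h(243,335)=(243*31+335)%997=889 -> [889]

Answer: 889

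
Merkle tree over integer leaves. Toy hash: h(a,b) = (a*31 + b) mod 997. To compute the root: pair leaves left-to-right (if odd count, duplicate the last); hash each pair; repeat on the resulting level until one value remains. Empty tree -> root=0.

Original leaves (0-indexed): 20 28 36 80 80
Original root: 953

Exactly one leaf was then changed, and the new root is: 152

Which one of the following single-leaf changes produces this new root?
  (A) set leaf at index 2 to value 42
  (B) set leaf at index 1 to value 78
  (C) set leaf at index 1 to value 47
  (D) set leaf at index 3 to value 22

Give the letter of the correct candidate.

Answer: D

Derivation:
Original leaves: [20, 28, 36, 80, 80]
Target new root: 152
Try each candidate change and compute the resulting root:
Candidate A: set leaf[2] = 42 -> leaves = [20, 28, 42, 80, 80]
  L0: [20, 28, 42, 80, 80]
  L1: h(20,28)=(20*31+28)%997=648 h(42,80)=(42*31+80)%997=385 h(80,80)=(80*31+80)%997=566 -> [648, 385, 566]
  L2: h(648,385)=(648*31+385)%997=533 h(566,566)=(566*31+566)%997=166 -> [533, 166]
  L3: h(533,166)=(533*31+166)%997=737 -> [737]
  root = 737 != target 152
Candidate B: set leaf[1] = 78 -> leaves = [20, 78, 36, 80, 80]
  L0: [20, 78, 36, 80, 80]
  L1: h(20,78)=(20*31+78)%997=698 h(36,80)=(36*31+80)%997=199 h(80,80)=(80*31+80)%997=566 -> [698, 199, 566]
  L2: h(698,199)=(698*31+199)%997=900 h(566,566)=(566*31+566)%997=166 -> [900, 166]
  L3: h(900,166)=(900*31+166)%997=150 -> [150]
  root = 150 != target 152
Candidate C: set leaf[1] = 47 -> leaves = [20, 47, 36, 80, 80]
  L0: [20, 47, 36, 80, 80]
  L1: h(20,47)=(20*31+47)%997=667 h(36,80)=(36*31+80)%997=199 h(80,80)=(80*31+80)%997=566 -> [667, 199, 566]
  L2: h(667,199)=(667*31+199)%997=936 h(566,566)=(566*31+566)%997=166 -> [936, 166]
  L3: h(936,166)=(936*31+166)%997=269 -> [269]
  root = 269 != target 152
Candidate D: set leaf[3] = 22 -> leaves = [20, 28, 36, 22, 80]
  L0: [20, 28, 36, 22, 80]
  L1: h(20,28)=(20*31+28)%997=648 h(36,22)=(36*31+22)%997=141 h(80,80)=(80*31+80)%997=566 -> [648, 141, 566]
  L2: h(648,141)=(648*31+141)%997=289 h(566,566)=(566*31+566)%997=166 -> [289, 166]
  L3: h(289,166)=(289*31+166)%997=152 -> [152]
  root = 152 == target 152  ** MATCH **
Candidate D produces the target root.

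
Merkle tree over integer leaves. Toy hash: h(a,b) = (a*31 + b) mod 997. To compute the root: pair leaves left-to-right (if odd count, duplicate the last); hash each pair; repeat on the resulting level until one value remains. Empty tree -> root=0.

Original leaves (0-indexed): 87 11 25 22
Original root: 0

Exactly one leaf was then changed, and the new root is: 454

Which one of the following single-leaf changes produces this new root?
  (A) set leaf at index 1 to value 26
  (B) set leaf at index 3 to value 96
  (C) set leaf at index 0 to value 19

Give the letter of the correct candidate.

Original leaves: [87, 11, 25, 22]
Target new root: 454
Try each candidate change and compute the resulting root:
Candidate A: set leaf[1] = 26 -> leaves = [87, 26, 25, 22]
  L0: [87, 26, 25, 22]
  L1: h(87,26)=(87*31+26)%997=729 h(25,22)=(25*31+22)%997=797 -> [729, 797]
  L2: h(729,797)=(729*31+797)%997=465 -> [465]
  root = 465 != target 454
Candidate B: set leaf[3] = 96 -> leaves = [87, 11, 25, 96]
  L0: [87, 11, 25, 96]
  L1: h(87,11)=(87*31+11)%997=714 h(25,96)=(25*31+96)%997=871 -> [714, 871]
  L2: h(714,871)=(714*31+871)%997=74 -> [74]
  root = 74 != target 454
Candidate C: set leaf[0] = 19 -> leaves = [19, 11, 25, 22]
  L0: [19, 11, 25, 22]
  L1: h(19,11)=(19*31+11)%997=600 h(25,22)=(25*31+22)%997=797 -> [600, 797]
  L2: h(600,797)=(600*31+797)%997=454 -> [454]
  root = 454 == target 454  ** MATCH **
Candidate C produces the target root.

Answer: C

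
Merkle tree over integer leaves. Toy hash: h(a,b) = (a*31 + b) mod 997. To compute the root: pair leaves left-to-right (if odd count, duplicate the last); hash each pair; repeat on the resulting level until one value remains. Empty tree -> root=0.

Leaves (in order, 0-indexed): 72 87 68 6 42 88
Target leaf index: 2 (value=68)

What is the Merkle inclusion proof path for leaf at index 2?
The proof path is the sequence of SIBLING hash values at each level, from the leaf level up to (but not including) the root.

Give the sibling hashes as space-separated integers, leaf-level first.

Answer: 6 325 612

Derivation:
L0 (leaves): [72, 87, 68, 6, 42, 88], target index=2
L1: h(72,87)=(72*31+87)%997=325 [pair 0] h(68,6)=(68*31+6)%997=120 [pair 1] h(42,88)=(42*31+88)%997=393 [pair 2] -> [325, 120, 393]
  Sibling for proof at L0: 6
L2: h(325,120)=(325*31+120)%997=225 [pair 0] h(393,393)=(393*31+393)%997=612 [pair 1] -> [225, 612]
  Sibling for proof at L1: 325
L3: h(225,612)=(225*31+612)%997=608 [pair 0] -> [608]
  Sibling for proof at L2: 612
Root: 608
Proof path (sibling hashes from leaf to root): [6, 325, 612]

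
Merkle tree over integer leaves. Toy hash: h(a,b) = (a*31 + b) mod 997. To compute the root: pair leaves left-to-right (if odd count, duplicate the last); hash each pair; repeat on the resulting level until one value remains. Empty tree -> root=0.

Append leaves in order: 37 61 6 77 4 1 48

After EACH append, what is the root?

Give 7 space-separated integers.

Answer: 37 211 751 822 665 569 983

Derivation:
After append 37 (leaves=[37]):
  L0: [37]
  root=37
After append 61 (leaves=[37, 61]):
  L0: [37, 61]
  L1: h(37,61)=(37*31+61)%997=211 -> [211]
  root=211
After append 6 (leaves=[37, 61, 6]):
  L0: [37, 61, 6]
  L1: h(37,61)=(37*31+61)%997=211 h(6,6)=(6*31+6)%997=192 -> [211, 192]
  L2: h(211,192)=(211*31+192)%997=751 -> [751]
  root=751
After append 77 (leaves=[37, 61, 6, 77]):
  L0: [37, 61, 6, 77]
  L1: h(37,61)=(37*31+61)%997=211 h(6,77)=(6*31+77)%997=263 -> [211, 263]
  L2: h(211,263)=(211*31+263)%997=822 -> [822]
  root=822
After append 4 (leaves=[37, 61, 6, 77, 4]):
  L0: [37, 61, 6, 77, 4]
  L1: h(37,61)=(37*31+61)%997=211 h(6,77)=(6*31+77)%997=263 h(4,4)=(4*31+4)%997=128 -> [211, 263, 128]
  L2: h(211,263)=(211*31+263)%997=822 h(128,128)=(128*31+128)%997=108 -> [822, 108]
  L3: h(822,108)=(822*31+108)%997=665 -> [665]
  root=665
After append 1 (leaves=[37, 61, 6, 77, 4, 1]):
  L0: [37, 61, 6, 77, 4, 1]
  L1: h(37,61)=(37*31+61)%997=211 h(6,77)=(6*31+77)%997=263 h(4,1)=(4*31+1)%997=125 -> [211, 263, 125]
  L2: h(211,263)=(211*31+263)%997=822 h(125,125)=(125*31+125)%997=12 -> [822, 12]
  L3: h(822,12)=(822*31+12)%997=569 -> [569]
  root=569
After append 48 (leaves=[37, 61, 6, 77, 4, 1, 48]):
  L0: [37, 61, 6, 77, 4, 1, 48]
  L1: h(37,61)=(37*31+61)%997=211 h(6,77)=(6*31+77)%997=263 h(4,1)=(4*31+1)%997=125 h(48,48)=(48*31+48)%997=539 -> [211, 263, 125, 539]
  L2: h(211,263)=(211*31+263)%997=822 h(125,539)=(125*31+539)%997=426 -> [822, 426]
  L3: h(822,426)=(822*31+426)%997=983 -> [983]
  root=983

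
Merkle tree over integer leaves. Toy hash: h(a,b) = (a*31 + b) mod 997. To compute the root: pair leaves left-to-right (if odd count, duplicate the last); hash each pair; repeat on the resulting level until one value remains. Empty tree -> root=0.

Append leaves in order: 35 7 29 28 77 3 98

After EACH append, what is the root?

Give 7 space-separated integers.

Answer: 35 95 882 881 477 103 849

Derivation:
After append 35 (leaves=[35]):
  L0: [35]
  root=35
After append 7 (leaves=[35, 7]):
  L0: [35, 7]
  L1: h(35,7)=(35*31+7)%997=95 -> [95]
  root=95
After append 29 (leaves=[35, 7, 29]):
  L0: [35, 7, 29]
  L1: h(35,7)=(35*31+7)%997=95 h(29,29)=(29*31+29)%997=928 -> [95, 928]
  L2: h(95,928)=(95*31+928)%997=882 -> [882]
  root=882
After append 28 (leaves=[35, 7, 29, 28]):
  L0: [35, 7, 29, 28]
  L1: h(35,7)=(35*31+7)%997=95 h(29,28)=(29*31+28)%997=927 -> [95, 927]
  L2: h(95,927)=(95*31+927)%997=881 -> [881]
  root=881
After append 77 (leaves=[35, 7, 29, 28, 77]):
  L0: [35, 7, 29, 28, 77]
  L1: h(35,7)=(35*31+7)%997=95 h(29,28)=(29*31+28)%997=927 h(77,77)=(77*31+77)%997=470 -> [95, 927, 470]
  L2: h(95,927)=(95*31+927)%997=881 h(470,470)=(470*31+470)%997=85 -> [881, 85]
  L3: h(881,85)=(881*31+85)%997=477 -> [477]
  root=477
After append 3 (leaves=[35, 7, 29, 28, 77, 3]):
  L0: [35, 7, 29, 28, 77, 3]
  L1: h(35,7)=(35*31+7)%997=95 h(29,28)=(29*31+28)%997=927 h(77,3)=(77*31+3)%997=396 -> [95, 927, 396]
  L2: h(95,927)=(95*31+927)%997=881 h(396,396)=(396*31+396)%997=708 -> [881, 708]
  L3: h(881,708)=(881*31+708)%997=103 -> [103]
  root=103
After append 98 (leaves=[35, 7, 29, 28, 77, 3, 98]):
  L0: [35, 7, 29, 28, 77, 3, 98]
  L1: h(35,7)=(35*31+7)%997=95 h(29,28)=(29*31+28)%997=927 h(77,3)=(77*31+3)%997=396 h(98,98)=(98*31+98)%997=145 -> [95, 927, 396, 145]
  L2: h(95,927)=(95*31+927)%997=881 h(396,145)=(396*31+145)%997=457 -> [881, 457]
  L3: h(881,457)=(881*31+457)%997=849 -> [849]
  root=849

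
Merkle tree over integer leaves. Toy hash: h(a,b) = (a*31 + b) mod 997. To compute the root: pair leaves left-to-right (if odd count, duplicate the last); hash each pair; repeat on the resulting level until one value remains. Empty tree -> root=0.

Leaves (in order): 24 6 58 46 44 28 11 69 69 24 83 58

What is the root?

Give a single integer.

Answer: 978

Derivation:
L0: [24, 6, 58, 46, 44, 28, 11, 69, 69, 24, 83, 58]
L1: h(24,6)=(24*31+6)%997=750 h(58,46)=(58*31+46)%997=847 h(44,28)=(44*31+28)%997=395 h(11,69)=(11*31+69)%997=410 h(69,24)=(69*31+24)%997=169 h(83,58)=(83*31+58)%997=637 -> [750, 847, 395, 410, 169, 637]
L2: h(750,847)=(750*31+847)%997=169 h(395,410)=(395*31+410)%997=691 h(169,637)=(169*31+637)%997=891 -> [169, 691, 891]
L3: h(169,691)=(169*31+691)%997=945 h(891,891)=(891*31+891)%997=596 -> [945, 596]
L4: h(945,596)=(945*31+596)%997=978 -> [978]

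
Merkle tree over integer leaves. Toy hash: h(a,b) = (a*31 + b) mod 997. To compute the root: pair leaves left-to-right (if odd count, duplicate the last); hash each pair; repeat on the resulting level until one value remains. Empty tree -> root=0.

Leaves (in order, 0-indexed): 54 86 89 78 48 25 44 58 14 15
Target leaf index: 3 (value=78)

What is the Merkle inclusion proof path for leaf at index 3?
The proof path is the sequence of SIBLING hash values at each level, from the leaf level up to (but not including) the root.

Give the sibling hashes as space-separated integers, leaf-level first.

L0 (leaves): [54, 86, 89, 78, 48, 25, 44, 58, 14, 15], target index=3
L1: h(54,86)=(54*31+86)%997=763 [pair 0] h(89,78)=(89*31+78)%997=843 [pair 1] h(48,25)=(48*31+25)%997=516 [pair 2] h(44,58)=(44*31+58)%997=425 [pair 3] h(14,15)=(14*31+15)%997=449 [pair 4] -> [763, 843, 516, 425, 449]
  Sibling for proof at L0: 89
L2: h(763,843)=(763*31+843)%997=568 [pair 0] h(516,425)=(516*31+425)%997=469 [pair 1] h(449,449)=(449*31+449)%997=410 [pair 2] -> [568, 469, 410]
  Sibling for proof at L1: 763
L3: h(568,469)=(568*31+469)%997=131 [pair 0] h(410,410)=(410*31+410)%997=159 [pair 1] -> [131, 159]
  Sibling for proof at L2: 469
L4: h(131,159)=(131*31+159)%997=232 [pair 0] -> [232]
  Sibling for proof at L3: 159
Root: 232
Proof path (sibling hashes from leaf to root): [89, 763, 469, 159]

Answer: 89 763 469 159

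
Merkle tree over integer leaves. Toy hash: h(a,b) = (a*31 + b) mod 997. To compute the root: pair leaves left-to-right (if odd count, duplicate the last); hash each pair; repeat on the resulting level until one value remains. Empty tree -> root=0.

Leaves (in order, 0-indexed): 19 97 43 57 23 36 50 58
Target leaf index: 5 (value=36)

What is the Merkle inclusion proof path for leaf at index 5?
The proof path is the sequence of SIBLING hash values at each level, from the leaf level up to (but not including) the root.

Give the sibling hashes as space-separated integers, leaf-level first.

Answer: 23 611 722

Derivation:
L0 (leaves): [19, 97, 43, 57, 23, 36, 50, 58], target index=5
L1: h(19,97)=(19*31+97)%997=686 [pair 0] h(43,57)=(43*31+57)%997=393 [pair 1] h(23,36)=(23*31+36)%997=749 [pair 2] h(50,58)=(50*31+58)%997=611 [pair 3] -> [686, 393, 749, 611]
  Sibling for proof at L0: 23
L2: h(686,393)=(686*31+393)%997=722 [pair 0] h(749,611)=(749*31+611)%997=899 [pair 1] -> [722, 899]
  Sibling for proof at L1: 611
L3: h(722,899)=(722*31+899)%997=350 [pair 0] -> [350]
  Sibling for proof at L2: 722
Root: 350
Proof path (sibling hashes from leaf to root): [23, 611, 722]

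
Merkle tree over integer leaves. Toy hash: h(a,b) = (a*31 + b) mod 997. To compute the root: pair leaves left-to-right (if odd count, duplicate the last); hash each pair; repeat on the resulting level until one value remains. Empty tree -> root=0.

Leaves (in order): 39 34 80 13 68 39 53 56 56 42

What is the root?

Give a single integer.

Answer: 73

Derivation:
L0: [39, 34, 80, 13, 68, 39, 53, 56, 56, 42]
L1: h(39,34)=(39*31+34)%997=246 h(80,13)=(80*31+13)%997=499 h(68,39)=(68*31+39)%997=153 h(53,56)=(53*31+56)%997=702 h(56,42)=(56*31+42)%997=781 -> [246, 499, 153, 702, 781]
L2: h(246,499)=(246*31+499)%997=149 h(153,702)=(153*31+702)%997=460 h(781,781)=(781*31+781)%997=67 -> [149, 460, 67]
L3: h(149,460)=(149*31+460)%997=94 h(67,67)=(67*31+67)%997=150 -> [94, 150]
L4: h(94,150)=(94*31+150)%997=73 -> [73]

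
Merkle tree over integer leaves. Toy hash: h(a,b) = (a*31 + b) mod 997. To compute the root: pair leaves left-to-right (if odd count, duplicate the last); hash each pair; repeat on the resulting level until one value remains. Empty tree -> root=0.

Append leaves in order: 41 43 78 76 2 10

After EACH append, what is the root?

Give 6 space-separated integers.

After append 41 (leaves=[41]):
  L0: [41]
  root=41
After append 43 (leaves=[41, 43]):
  L0: [41, 43]
  L1: h(41,43)=(41*31+43)%997=317 -> [317]
  root=317
After append 78 (leaves=[41, 43, 78]):
  L0: [41, 43, 78]
  L1: h(41,43)=(41*31+43)%997=317 h(78,78)=(78*31+78)%997=502 -> [317, 502]
  L2: h(317,502)=(317*31+502)%997=359 -> [359]
  root=359
After append 76 (leaves=[41, 43, 78, 76]):
  L0: [41, 43, 78, 76]
  L1: h(41,43)=(41*31+43)%997=317 h(78,76)=(78*31+76)%997=500 -> [317, 500]
  L2: h(317,500)=(317*31+500)%997=357 -> [357]
  root=357
After append 2 (leaves=[41, 43, 78, 76, 2]):
  L0: [41, 43, 78, 76, 2]
  L1: h(41,43)=(41*31+43)%997=317 h(78,76)=(78*31+76)%997=500 h(2,2)=(2*31+2)%997=64 -> [317, 500, 64]
  L2: h(317,500)=(317*31+500)%997=357 h(64,64)=(64*31+64)%997=54 -> [357, 54]
  L3: h(357,54)=(357*31+54)%997=154 -> [154]
  root=154
After append 10 (leaves=[41, 43, 78, 76, 2, 10]):
  L0: [41, 43, 78, 76, 2, 10]
  L1: h(41,43)=(41*31+43)%997=317 h(78,76)=(78*31+76)%997=500 h(2,10)=(2*31+10)%997=72 -> [317, 500, 72]
  L2: h(317,500)=(317*31+500)%997=357 h(72,72)=(72*31+72)%997=310 -> [357, 310]
  L3: h(357,310)=(357*31+310)%997=410 -> [410]
  root=410

Answer: 41 317 359 357 154 410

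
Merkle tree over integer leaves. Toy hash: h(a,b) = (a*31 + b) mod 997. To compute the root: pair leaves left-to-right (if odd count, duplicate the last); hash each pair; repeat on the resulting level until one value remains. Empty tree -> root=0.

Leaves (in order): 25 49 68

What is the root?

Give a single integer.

L0: [25, 49, 68]
L1: h(25,49)=(25*31+49)%997=824 h(68,68)=(68*31+68)%997=182 -> [824, 182]
L2: h(824,182)=(824*31+182)%997=801 -> [801]

Answer: 801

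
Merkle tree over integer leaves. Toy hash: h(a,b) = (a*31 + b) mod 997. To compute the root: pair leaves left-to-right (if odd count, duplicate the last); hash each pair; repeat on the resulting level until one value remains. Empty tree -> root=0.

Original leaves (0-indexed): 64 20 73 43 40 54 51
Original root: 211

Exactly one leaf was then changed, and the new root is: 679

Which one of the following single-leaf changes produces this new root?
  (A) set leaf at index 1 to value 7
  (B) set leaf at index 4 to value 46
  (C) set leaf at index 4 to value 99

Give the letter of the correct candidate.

Original leaves: [64, 20, 73, 43, 40, 54, 51]
Target new root: 679
Try each candidate change and compute the resulting root:
Candidate A: set leaf[1] = 7 -> leaves = [64, 7, 73, 43, 40, 54, 51]
  L0: [64, 7, 73, 43, 40, 54, 51]
  L1: h(64,7)=(64*31+7)%997=994 h(73,43)=(73*31+43)%997=312 h(40,54)=(40*31+54)%997=297 h(51,51)=(51*31+51)%997=635 -> [994, 312, 297, 635]
  L2: h(994,312)=(994*31+312)%997=219 h(297,635)=(297*31+635)%997=869 -> [219, 869]
  L3: h(219,869)=(219*31+869)%997=679 -> [679]
  root = 679 == target 679  ** MATCH **
Candidate B: set leaf[4] = 46 -> leaves = [64, 20, 73, 43, 46, 54, 51]
  L0: [64, 20, 73, 43, 46, 54, 51]
  L1: h(64,20)=(64*31+20)%997=10 h(73,43)=(73*31+43)%997=312 h(46,54)=(46*31+54)%997=483 h(51,51)=(51*31+51)%997=635 -> [10, 312, 483, 635]
  L2: h(10,312)=(10*31+312)%997=622 h(483,635)=(483*31+635)%997=653 -> [622, 653]
  L3: h(622,653)=(622*31+653)%997=992 -> [992]
  root = 992 != target 679
Candidate C: set leaf[4] = 99 -> leaves = [64, 20, 73, 43, 99, 54, 51]
  L0: [64, 20, 73, 43, 99, 54, 51]
  L1: h(64,20)=(64*31+20)%997=10 h(73,43)=(73*31+43)%997=312 h(99,54)=(99*31+54)%997=132 h(51,51)=(51*31+51)%997=635 -> [10, 312, 132, 635]
  L2: h(10,312)=(10*31+312)%997=622 h(132,635)=(132*31+635)%997=739 -> [622, 739]
  L3: h(622,739)=(622*31+739)%997=81 -> [81]
  root = 81 != target 679
Candidate A produces the target root.

Answer: A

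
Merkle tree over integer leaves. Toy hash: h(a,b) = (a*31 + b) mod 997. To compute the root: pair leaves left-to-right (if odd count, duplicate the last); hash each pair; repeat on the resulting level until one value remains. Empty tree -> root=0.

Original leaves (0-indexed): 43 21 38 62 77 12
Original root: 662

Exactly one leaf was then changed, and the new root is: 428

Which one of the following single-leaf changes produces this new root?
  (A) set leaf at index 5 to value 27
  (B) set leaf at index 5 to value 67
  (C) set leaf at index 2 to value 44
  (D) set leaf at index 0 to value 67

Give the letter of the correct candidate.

Answer: B

Derivation:
Original leaves: [43, 21, 38, 62, 77, 12]
Target new root: 428
Try each candidate change and compute the resulting root:
Candidate A: set leaf[5] = 27 -> leaves = [43, 21, 38, 62, 77, 27]
  L0: [43, 21, 38, 62, 77, 27]
  L1: h(43,21)=(43*31+21)%997=357 h(38,62)=(38*31+62)%997=243 h(77,27)=(77*31+27)%997=420 -> [357, 243, 420]
  L2: h(357,243)=(357*31+243)%997=343 h(420,420)=(420*31+420)%997=479 -> [343, 479]
  L3: h(343,479)=(343*31+479)%997=145 -> [145]
  root = 145 != target 428
Candidate B: set leaf[5] = 67 -> leaves = [43, 21, 38, 62, 77, 67]
  L0: [43, 21, 38, 62, 77, 67]
  L1: h(43,21)=(43*31+21)%997=357 h(38,62)=(38*31+62)%997=243 h(77,67)=(77*31+67)%997=460 -> [357, 243, 460]
  L2: h(357,243)=(357*31+243)%997=343 h(460,460)=(460*31+460)%997=762 -> [343, 762]
  L3: h(343,762)=(343*31+762)%997=428 -> [428]
  root = 428 == target 428  ** MATCH **
Candidate C: set leaf[2] = 44 -> leaves = [43, 21, 44, 62, 77, 12]
  L0: [43, 21, 44, 62, 77, 12]
  L1: h(43,21)=(43*31+21)%997=357 h(44,62)=(44*31+62)%997=429 h(77,12)=(77*31+12)%997=405 -> [357, 429, 405]
  L2: h(357,429)=(357*31+429)%997=529 h(405,405)=(405*31+405)%997=996 -> [529, 996]
  L3: h(529,996)=(529*31+996)%997=446 -> [446]
  root = 446 != target 428
Candidate D: set leaf[0] = 67 -> leaves = [67, 21, 38, 62, 77, 12]
  L0: [67, 21, 38, 62, 77, 12]
  L1: h(67,21)=(67*31+21)%997=104 h(38,62)=(38*31+62)%997=243 h(77,12)=(77*31+12)%997=405 -> [104, 243, 405]
  L2: h(104,243)=(104*31+243)%997=476 h(405,405)=(405*31+405)%997=996 -> [476, 996]
  L3: h(476,996)=(476*31+996)%997=797 -> [797]
  root = 797 != target 428
Candidate B produces the target root.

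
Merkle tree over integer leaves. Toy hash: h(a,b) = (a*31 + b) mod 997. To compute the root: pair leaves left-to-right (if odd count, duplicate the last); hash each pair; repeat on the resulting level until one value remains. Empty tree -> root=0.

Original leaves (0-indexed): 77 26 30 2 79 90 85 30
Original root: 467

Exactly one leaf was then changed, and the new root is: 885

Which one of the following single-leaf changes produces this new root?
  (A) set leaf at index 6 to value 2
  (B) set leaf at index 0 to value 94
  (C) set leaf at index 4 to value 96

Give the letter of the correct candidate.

Answer: A

Derivation:
Original leaves: [77, 26, 30, 2, 79, 90, 85, 30]
Target new root: 885
Try each candidate change and compute the resulting root:
Candidate A: set leaf[6] = 2 -> leaves = [77, 26, 30, 2, 79, 90, 2, 30]
  L0: [77, 26, 30, 2, 79, 90, 2, 30]
  L1: h(77,26)=(77*31+26)%997=419 h(30,2)=(30*31+2)%997=932 h(79,90)=(79*31+90)%997=545 h(2,30)=(2*31+30)%997=92 -> [419, 932, 545, 92]
  L2: h(419,932)=(419*31+932)%997=960 h(545,92)=(545*31+92)%997=38 -> [960, 38]
  L3: h(960,38)=(960*31+38)%997=885 -> [885]
  root = 885 == target 885  ** MATCH **
Candidate B: set leaf[0] = 94 -> leaves = [94, 26, 30, 2, 79, 90, 85, 30]
  L0: [94, 26, 30, 2, 79, 90, 85, 30]
  L1: h(94,26)=(94*31+26)%997=946 h(30,2)=(30*31+2)%997=932 h(79,90)=(79*31+90)%997=545 h(85,30)=(85*31+30)%997=671 -> [946, 932, 545, 671]
  L2: h(946,932)=(946*31+932)%997=348 h(545,671)=(545*31+671)%997=617 -> [348, 617]
  L3: h(348,617)=(348*31+617)%997=438 -> [438]
  root = 438 != target 885
Candidate C: set leaf[4] = 96 -> leaves = [77, 26, 30, 2, 96, 90, 85, 30]
  L0: [77, 26, 30, 2, 96, 90, 85, 30]
  L1: h(77,26)=(77*31+26)%997=419 h(30,2)=(30*31+2)%997=932 h(96,90)=(96*31+90)%997=75 h(85,30)=(85*31+30)%997=671 -> [419, 932, 75, 671]
  L2: h(419,932)=(419*31+932)%997=960 h(75,671)=(75*31+671)%997=5 -> [960, 5]
  L3: h(960,5)=(960*31+5)%997=852 -> [852]
  root = 852 != target 885
Candidate A produces the target root.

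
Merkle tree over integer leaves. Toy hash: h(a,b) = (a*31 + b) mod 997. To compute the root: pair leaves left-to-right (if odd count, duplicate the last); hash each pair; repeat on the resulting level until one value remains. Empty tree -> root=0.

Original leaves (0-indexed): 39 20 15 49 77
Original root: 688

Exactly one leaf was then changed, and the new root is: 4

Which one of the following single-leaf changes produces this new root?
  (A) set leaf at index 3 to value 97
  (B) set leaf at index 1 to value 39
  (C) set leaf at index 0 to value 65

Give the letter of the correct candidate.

Original leaves: [39, 20, 15, 49, 77]
Target new root: 4
Try each candidate change and compute the resulting root:
Candidate A: set leaf[3] = 97 -> leaves = [39, 20, 15, 97, 77]
  L0: [39, 20, 15, 97, 77]
  L1: h(39,20)=(39*31+20)%997=232 h(15,97)=(15*31+97)%997=562 h(77,77)=(77*31+77)%997=470 -> [232, 562, 470]
  L2: h(232,562)=(232*31+562)%997=775 h(470,470)=(470*31+470)%997=85 -> [775, 85]
  L3: h(775,85)=(775*31+85)%997=182 -> [182]
  root = 182 != target 4
Candidate B: set leaf[1] = 39 -> leaves = [39, 39, 15, 49, 77]
  L0: [39, 39, 15, 49, 77]
  L1: h(39,39)=(39*31+39)%997=251 h(15,49)=(15*31+49)%997=514 h(77,77)=(77*31+77)%997=470 -> [251, 514, 470]
  L2: h(251,514)=(251*31+514)%997=319 h(470,470)=(470*31+470)%997=85 -> [319, 85]
  L3: h(319,85)=(319*31+85)%997=4 -> [4]
  root = 4 == target 4  ** MATCH **
Candidate C: set leaf[0] = 65 -> leaves = [65, 20, 15, 49, 77]
  L0: [65, 20, 15, 49, 77]
  L1: h(65,20)=(65*31+20)%997=41 h(15,49)=(15*31+49)%997=514 h(77,77)=(77*31+77)%997=470 -> [41, 514, 470]
  L2: h(41,514)=(41*31+514)%997=788 h(470,470)=(470*31+470)%997=85 -> [788, 85]
  L3: h(788,85)=(788*31+85)%997=585 -> [585]
  root = 585 != target 4
Candidate B produces the target root.

Answer: B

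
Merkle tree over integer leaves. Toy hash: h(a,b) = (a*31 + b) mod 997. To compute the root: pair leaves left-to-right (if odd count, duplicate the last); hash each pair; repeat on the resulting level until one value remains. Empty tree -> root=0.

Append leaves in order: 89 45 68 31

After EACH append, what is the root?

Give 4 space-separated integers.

Answer: 89 810 367 330

Derivation:
After append 89 (leaves=[89]):
  L0: [89]
  root=89
After append 45 (leaves=[89, 45]):
  L0: [89, 45]
  L1: h(89,45)=(89*31+45)%997=810 -> [810]
  root=810
After append 68 (leaves=[89, 45, 68]):
  L0: [89, 45, 68]
  L1: h(89,45)=(89*31+45)%997=810 h(68,68)=(68*31+68)%997=182 -> [810, 182]
  L2: h(810,182)=(810*31+182)%997=367 -> [367]
  root=367
After append 31 (leaves=[89, 45, 68, 31]):
  L0: [89, 45, 68, 31]
  L1: h(89,45)=(89*31+45)%997=810 h(68,31)=(68*31+31)%997=145 -> [810, 145]
  L2: h(810,145)=(810*31+145)%997=330 -> [330]
  root=330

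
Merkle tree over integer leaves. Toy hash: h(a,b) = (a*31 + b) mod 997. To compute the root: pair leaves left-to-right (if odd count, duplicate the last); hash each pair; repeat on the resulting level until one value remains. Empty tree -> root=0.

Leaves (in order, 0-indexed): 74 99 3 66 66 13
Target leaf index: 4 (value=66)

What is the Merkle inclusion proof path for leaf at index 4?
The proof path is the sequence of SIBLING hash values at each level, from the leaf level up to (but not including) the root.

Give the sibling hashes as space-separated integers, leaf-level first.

Answer: 13 65 564

Derivation:
L0 (leaves): [74, 99, 3, 66, 66, 13], target index=4
L1: h(74,99)=(74*31+99)%997=399 [pair 0] h(3,66)=(3*31+66)%997=159 [pair 1] h(66,13)=(66*31+13)%997=65 [pair 2] -> [399, 159, 65]
  Sibling for proof at L0: 13
L2: h(399,159)=(399*31+159)%997=564 [pair 0] h(65,65)=(65*31+65)%997=86 [pair 1] -> [564, 86]
  Sibling for proof at L1: 65
L3: h(564,86)=(564*31+86)%997=621 [pair 0] -> [621]
  Sibling for proof at L2: 564
Root: 621
Proof path (sibling hashes from leaf to root): [13, 65, 564]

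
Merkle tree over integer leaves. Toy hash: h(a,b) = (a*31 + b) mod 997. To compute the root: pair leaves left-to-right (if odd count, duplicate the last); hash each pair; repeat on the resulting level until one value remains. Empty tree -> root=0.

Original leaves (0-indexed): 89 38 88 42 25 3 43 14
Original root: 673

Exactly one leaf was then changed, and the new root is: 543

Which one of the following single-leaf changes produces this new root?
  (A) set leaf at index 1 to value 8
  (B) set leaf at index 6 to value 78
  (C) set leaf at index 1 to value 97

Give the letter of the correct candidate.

Answer: C

Derivation:
Original leaves: [89, 38, 88, 42, 25, 3, 43, 14]
Target new root: 543
Try each candidate change and compute the resulting root:
Candidate A: set leaf[1] = 8 -> leaves = [89, 8, 88, 42, 25, 3, 43, 14]
  L0: [89, 8, 88, 42, 25, 3, 43, 14]
  L1: h(89,8)=(89*31+8)%997=773 h(88,42)=(88*31+42)%997=776 h(25,3)=(25*31+3)%997=778 h(43,14)=(43*31+14)%997=350 -> [773, 776, 778, 350]
  L2: h(773,776)=(773*31+776)%997=811 h(778,350)=(778*31+350)%997=540 -> [811, 540]
  L3: h(811,540)=(811*31+540)%997=756 -> [756]
  root = 756 != target 543
Candidate B: set leaf[6] = 78 -> leaves = [89, 38, 88, 42, 25, 3, 78, 14]
  L0: [89, 38, 88, 42, 25, 3, 78, 14]
  L1: h(89,38)=(89*31+38)%997=803 h(88,42)=(88*31+42)%997=776 h(25,3)=(25*31+3)%997=778 h(78,14)=(78*31+14)%997=438 -> [803, 776, 778, 438]
  L2: h(803,776)=(803*31+776)%997=744 h(778,438)=(778*31+438)%997=628 -> [744, 628]
  L3: h(744,628)=(744*31+628)%997=761 -> [761]
  root = 761 != target 543
Candidate C: set leaf[1] = 97 -> leaves = [89, 97, 88, 42, 25, 3, 43, 14]
  L0: [89, 97, 88, 42, 25, 3, 43, 14]
  L1: h(89,97)=(89*31+97)%997=862 h(88,42)=(88*31+42)%997=776 h(25,3)=(25*31+3)%997=778 h(43,14)=(43*31+14)%997=350 -> [862, 776, 778, 350]
  L2: h(862,776)=(862*31+776)%997=579 h(778,350)=(778*31+350)%997=540 -> [579, 540]
  L3: h(579,540)=(579*31+540)%997=543 -> [543]
  root = 543 == target 543  ** MATCH **
Candidate C produces the target root.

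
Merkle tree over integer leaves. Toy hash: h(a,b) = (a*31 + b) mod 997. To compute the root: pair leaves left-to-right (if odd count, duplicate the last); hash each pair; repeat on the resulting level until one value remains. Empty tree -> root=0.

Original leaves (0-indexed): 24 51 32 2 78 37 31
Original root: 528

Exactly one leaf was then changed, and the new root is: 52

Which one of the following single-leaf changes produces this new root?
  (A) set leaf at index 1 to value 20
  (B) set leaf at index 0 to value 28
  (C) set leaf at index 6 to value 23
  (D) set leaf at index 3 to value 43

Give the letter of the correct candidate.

Original leaves: [24, 51, 32, 2, 78, 37, 31]
Target new root: 52
Try each candidate change and compute the resulting root:
Candidate A: set leaf[1] = 20 -> leaves = [24, 20, 32, 2, 78, 37, 31]
  L0: [24, 20, 32, 2, 78, 37, 31]
  L1: h(24,20)=(24*31+20)%997=764 h(32,2)=(32*31+2)%997=994 h(78,37)=(78*31+37)%997=461 h(31,31)=(31*31+31)%997=992 -> [764, 994, 461, 992]
  L2: h(764,994)=(764*31+994)%997=750 h(461,992)=(461*31+992)%997=328 -> [750, 328]
  L3: h(750,328)=(750*31+328)%997=647 -> [647]
  root = 647 != target 52
Candidate B: set leaf[0] = 28 -> leaves = [28, 51, 32, 2, 78, 37, 31]
  L0: [28, 51, 32, 2, 78, 37, 31]
  L1: h(28,51)=(28*31+51)%997=919 h(32,2)=(32*31+2)%997=994 h(78,37)=(78*31+37)%997=461 h(31,31)=(31*31+31)%997=992 -> [919, 994, 461, 992]
  L2: h(919,994)=(919*31+994)%997=570 h(461,992)=(461*31+992)%997=328 -> [570, 328]
  L3: h(570,328)=(570*31+328)%997=52 -> [52]
  root = 52 == target 52  ** MATCH **
Candidate C: set leaf[6] = 23 -> leaves = [24, 51, 32, 2, 78, 37, 23]
  L0: [24, 51, 32, 2, 78, 37, 23]
  L1: h(24,51)=(24*31+51)%997=795 h(32,2)=(32*31+2)%997=994 h(78,37)=(78*31+37)%997=461 h(23,23)=(23*31+23)%997=736 -> [795, 994, 461, 736]
  L2: h(795,994)=(795*31+994)%997=714 h(461,736)=(461*31+736)%997=72 -> [714, 72]
  L3: h(714,72)=(714*31+72)%997=272 -> [272]
  root = 272 != target 52
Candidate D: set leaf[3] = 43 -> leaves = [24, 51, 32, 43, 78, 37, 31]
  L0: [24, 51, 32, 43, 78, 37, 31]
  L1: h(24,51)=(24*31+51)%997=795 h(32,43)=(32*31+43)%997=38 h(78,37)=(78*31+37)%997=461 h(31,31)=(31*31+31)%997=992 -> [795, 38, 461, 992]
  L2: h(795,38)=(795*31+38)%997=755 h(461,992)=(461*31+992)%997=328 -> [755, 328]
  L3: h(755,328)=(755*31+328)%997=802 -> [802]
  root = 802 != target 52
Candidate B produces the target root.

Answer: B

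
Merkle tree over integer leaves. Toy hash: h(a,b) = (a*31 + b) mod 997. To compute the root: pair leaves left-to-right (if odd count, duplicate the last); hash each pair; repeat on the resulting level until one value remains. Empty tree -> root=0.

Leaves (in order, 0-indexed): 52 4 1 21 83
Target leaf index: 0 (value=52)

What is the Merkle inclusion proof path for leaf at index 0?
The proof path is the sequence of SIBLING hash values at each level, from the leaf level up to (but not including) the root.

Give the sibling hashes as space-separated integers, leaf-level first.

L0 (leaves): [52, 4, 1, 21, 83], target index=0
L1: h(52,4)=(52*31+4)%997=619 [pair 0] h(1,21)=(1*31+21)%997=52 [pair 1] h(83,83)=(83*31+83)%997=662 [pair 2] -> [619, 52, 662]
  Sibling for proof at L0: 4
L2: h(619,52)=(619*31+52)%997=298 [pair 0] h(662,662)=(662*31+662)%997=247 [pair 1] -> [298, 247]
  Sibling for proof at L1: 52
L3: h(298,247)=(298*31+247)%997=512 [pair 0] -> [512]
  Sibling for proof at L2: 247
Root: 512
Proof path (sibling hashes from leaf to root): [4, 52, 247]

Answer: 4 52 247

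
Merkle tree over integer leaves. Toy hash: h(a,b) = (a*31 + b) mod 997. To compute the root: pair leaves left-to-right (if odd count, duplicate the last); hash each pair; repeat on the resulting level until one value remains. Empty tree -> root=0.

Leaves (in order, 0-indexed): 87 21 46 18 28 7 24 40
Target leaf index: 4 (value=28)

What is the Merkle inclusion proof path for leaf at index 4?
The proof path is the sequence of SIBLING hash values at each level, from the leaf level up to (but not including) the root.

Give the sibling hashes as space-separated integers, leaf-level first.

Answer: 7 784 957

Derivation:
L0 (leaves): [87, 21, 46, 18, 28, 7, 24, 40], target index=4
L1: h(87,21)=(87*31+21)%997=724 [pair 0] h(46,18)=(46*31+18)%997=447 [pair 1] h(28,7)=(28*31+7)%997=875 [pair 2] h(24,40)=(24*31+40)%997=784 [pair 3] -> [724, 447, 875, 784]
  Sibling for proof at L0: 7
L2: h(724,447)=(724*31+447)%997=957 [pair 0] h(875,784)=(875*31+784)%997=990 [pair 1] -> [957, 990]
  Sibling for proof at L1: 784
L3: h(957,990)=(957*31+990)%997=747 [pair 0] -> [747]
  Sibling for proof at L2: 957
Root: 747
Proof path (sibling hashes from leaf to root): [7, 784, 957]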